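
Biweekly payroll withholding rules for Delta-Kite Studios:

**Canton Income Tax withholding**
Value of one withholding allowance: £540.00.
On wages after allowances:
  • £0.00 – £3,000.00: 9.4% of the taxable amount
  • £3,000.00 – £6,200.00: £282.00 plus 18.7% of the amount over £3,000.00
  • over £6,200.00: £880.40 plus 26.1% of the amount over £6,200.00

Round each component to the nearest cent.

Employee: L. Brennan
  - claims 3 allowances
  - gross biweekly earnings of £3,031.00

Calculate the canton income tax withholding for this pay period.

Canton Income Tax: taxable = £3,031.00 − 3×£540.00 = £1,411.00
  9.4% × £1,411.00 = £132.63

£132.63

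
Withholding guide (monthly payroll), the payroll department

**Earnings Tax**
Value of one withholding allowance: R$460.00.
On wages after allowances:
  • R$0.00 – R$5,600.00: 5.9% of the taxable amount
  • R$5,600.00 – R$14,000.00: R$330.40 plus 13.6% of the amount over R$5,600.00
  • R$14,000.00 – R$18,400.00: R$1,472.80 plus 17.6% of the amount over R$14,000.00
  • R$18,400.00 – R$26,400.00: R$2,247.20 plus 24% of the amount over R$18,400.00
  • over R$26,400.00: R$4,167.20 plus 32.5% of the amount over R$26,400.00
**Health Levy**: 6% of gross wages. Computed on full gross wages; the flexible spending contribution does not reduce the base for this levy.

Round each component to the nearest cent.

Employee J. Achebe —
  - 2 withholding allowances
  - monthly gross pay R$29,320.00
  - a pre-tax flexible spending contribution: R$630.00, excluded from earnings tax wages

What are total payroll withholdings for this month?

Earnings Tax: taxable = R$29,320.00 − R$630.00 − 2×R$460.00 = R$27,770.00
  R$4,167.20 + 32.5% × (R$27,770.00 − R$26,400.00) = R$4,167.20 + 32.5% × R$1,370.00 = R$4,612.45
Health Levy: 6% × R$29,320.00 = R$1,759.20
Total: R$4,612.45 + R$1,759.20 = R$6,371.65

R$6,371.65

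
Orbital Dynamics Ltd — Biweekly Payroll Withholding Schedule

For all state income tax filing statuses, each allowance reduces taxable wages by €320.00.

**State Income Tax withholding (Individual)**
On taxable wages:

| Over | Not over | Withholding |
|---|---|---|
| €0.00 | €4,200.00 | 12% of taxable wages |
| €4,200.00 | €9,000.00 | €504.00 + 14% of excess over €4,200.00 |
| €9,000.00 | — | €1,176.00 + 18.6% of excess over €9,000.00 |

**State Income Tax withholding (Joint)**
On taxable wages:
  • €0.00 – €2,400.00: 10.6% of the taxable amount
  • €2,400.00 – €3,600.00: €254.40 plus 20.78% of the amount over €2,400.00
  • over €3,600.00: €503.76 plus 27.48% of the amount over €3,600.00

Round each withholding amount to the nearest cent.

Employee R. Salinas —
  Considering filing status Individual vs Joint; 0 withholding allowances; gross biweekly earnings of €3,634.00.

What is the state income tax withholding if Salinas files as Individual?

€436.08

State Income Tax (Individual): taxable = €3,634.00
  12% × €3,634.00 = €436.08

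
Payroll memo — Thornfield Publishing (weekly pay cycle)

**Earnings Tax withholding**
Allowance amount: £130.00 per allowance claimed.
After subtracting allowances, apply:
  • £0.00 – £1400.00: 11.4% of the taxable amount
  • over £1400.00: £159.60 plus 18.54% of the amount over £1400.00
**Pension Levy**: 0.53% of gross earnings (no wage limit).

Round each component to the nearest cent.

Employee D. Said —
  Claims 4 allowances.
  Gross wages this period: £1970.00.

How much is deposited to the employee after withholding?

Earnings Tax: taxable = £1970.00 − 4×£130.00 = £1450.00
  £159.60 + 18.54% × (£1450.00 − £1400.00) = £159.60 + 18.54% × £50.00 = £168.87
Pension Levy: 0.53% × £1970.00 = £10.44
Total withheld: £168.87 + £10.44 = £179.31
Net pay: £1970.00 − £179.31 = £1790.69

£1790.69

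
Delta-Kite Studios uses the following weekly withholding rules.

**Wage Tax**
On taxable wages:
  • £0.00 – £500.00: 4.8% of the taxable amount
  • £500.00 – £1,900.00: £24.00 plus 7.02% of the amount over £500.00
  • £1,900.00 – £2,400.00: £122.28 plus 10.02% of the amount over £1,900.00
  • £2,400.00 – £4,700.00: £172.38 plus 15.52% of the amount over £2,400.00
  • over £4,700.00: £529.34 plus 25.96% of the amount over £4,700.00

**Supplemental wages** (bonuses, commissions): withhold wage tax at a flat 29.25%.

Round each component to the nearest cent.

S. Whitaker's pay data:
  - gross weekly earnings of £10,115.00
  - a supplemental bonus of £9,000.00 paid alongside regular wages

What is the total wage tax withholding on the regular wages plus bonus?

Wage Tax: taxable = £10,115.00
  £529.34 + 25.96% × (£10,115.00 − £4,700.00) = £529.34 + 25.96% × £5,415.00 = £1,935.07
Supplemental (29.25% flat on bonus): 29.25% × £9,000.00 = £2,632.50
Total wage tax: £1,935.07 + £2,632.50 = £4,567.57

£4,567.57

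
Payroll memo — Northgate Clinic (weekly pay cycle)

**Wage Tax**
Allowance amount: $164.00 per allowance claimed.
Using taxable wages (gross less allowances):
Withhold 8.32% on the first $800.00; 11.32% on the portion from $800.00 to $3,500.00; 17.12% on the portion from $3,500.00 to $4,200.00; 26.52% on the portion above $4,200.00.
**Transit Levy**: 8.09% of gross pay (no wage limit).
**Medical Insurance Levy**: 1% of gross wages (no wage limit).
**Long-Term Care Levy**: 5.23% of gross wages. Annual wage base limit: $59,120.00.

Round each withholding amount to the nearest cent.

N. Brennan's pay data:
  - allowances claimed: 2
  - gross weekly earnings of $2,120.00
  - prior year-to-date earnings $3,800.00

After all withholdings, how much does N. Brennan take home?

Wage Tax: taxable = $2,120.00 − 2×$164.00 = $1,792.00
  $66.56 + 11.32% × ($1,792.00 − $800.00) = $66.56 + 11.32% × $992.00 = $178.85
Transit Levy: 8.09% × $2,120.00 = $171.51
Medical Insurance Levy: 1% × $2,120.00 = $21.20
Long-Term Care Levy: 5.23% × $2,120.00 = $110.88
Total withheld: $178.85 + $171.51 + $21.20 + $110.88 = $482.44
Net pay: $2,120.00 − $482.44 = $1,637.56

$1,637.56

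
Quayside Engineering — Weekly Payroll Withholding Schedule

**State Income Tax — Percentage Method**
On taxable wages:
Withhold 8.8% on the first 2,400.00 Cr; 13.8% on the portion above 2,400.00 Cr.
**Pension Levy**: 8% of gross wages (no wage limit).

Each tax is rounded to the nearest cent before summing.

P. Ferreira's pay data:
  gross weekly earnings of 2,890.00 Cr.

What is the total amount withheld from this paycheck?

State Income Tax: taxable = 2,890.00 Cr
  211.20 Cr + 13.8% × (2,890.00 Cr − 2,400.00 Cr) = 211.20 Cr + 13.8% × 490.00 Cr = 278.82 Cr
Pension Levy: 8% × 2,890.00 Cr = 231.20 Cr
Total: 278.82 Cr + 231.20 Cr = 510.02 Cr

510.02 Cr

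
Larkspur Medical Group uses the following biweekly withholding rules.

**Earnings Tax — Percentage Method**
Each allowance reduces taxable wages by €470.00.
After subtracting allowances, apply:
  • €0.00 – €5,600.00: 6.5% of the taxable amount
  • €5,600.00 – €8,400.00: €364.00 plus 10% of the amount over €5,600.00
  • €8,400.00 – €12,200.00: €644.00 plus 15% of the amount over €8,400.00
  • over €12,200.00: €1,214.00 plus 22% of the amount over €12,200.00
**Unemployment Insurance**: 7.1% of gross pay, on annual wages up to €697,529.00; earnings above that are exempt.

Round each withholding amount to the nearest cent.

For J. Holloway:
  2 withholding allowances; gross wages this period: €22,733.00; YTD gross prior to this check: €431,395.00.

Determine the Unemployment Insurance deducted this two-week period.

€1,614.04

Unemployment Insurance: 7.1% × €22,733.00 = €1,614.04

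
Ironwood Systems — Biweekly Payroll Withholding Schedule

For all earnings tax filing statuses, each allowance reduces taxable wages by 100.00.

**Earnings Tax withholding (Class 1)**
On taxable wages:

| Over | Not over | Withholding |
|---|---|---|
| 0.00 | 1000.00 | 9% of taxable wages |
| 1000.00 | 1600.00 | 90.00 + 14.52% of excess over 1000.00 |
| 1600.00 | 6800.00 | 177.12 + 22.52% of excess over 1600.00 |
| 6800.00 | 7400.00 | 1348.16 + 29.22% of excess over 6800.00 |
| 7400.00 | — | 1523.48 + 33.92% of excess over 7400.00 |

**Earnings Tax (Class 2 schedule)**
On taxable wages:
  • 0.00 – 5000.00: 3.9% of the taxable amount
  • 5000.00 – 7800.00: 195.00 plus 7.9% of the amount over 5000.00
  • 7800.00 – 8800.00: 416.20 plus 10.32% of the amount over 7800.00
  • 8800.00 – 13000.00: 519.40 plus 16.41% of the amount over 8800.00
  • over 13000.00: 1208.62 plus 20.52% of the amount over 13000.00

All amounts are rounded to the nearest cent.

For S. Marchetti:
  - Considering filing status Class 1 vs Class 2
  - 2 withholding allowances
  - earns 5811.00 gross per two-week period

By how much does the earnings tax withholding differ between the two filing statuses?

837.13

Earnings Tax (Class 1): taxable = 5811.00 − 2×100.00 = 5611.00
  177.12 + 22.52% × (5611.00 − 1600.00) = 177.12 + 22.52% × 4011.00 = 1080.40
Earnings Tax (Class 2): taxable = 5811.00 − 2×100.00 = 5611.00
  195.00 + 7.9% × (5611.00 − 5000.00) = 195.00 + 7.9% × 611.00 = 243.27
Difference: |1080.40 − 243.27| = 837.13 (higher under Class 1)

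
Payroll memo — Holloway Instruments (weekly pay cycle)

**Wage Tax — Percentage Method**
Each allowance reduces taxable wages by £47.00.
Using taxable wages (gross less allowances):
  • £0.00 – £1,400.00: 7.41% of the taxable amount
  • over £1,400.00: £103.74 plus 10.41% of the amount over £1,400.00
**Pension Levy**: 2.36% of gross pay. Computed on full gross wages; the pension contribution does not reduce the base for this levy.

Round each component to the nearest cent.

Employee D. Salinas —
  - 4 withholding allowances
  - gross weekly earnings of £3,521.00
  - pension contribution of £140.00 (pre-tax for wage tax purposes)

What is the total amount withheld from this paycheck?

£373.49

Wage Tax: taxable = £3,521.00 − £140.00 − 4×£47.00 = £3,193.00
  £103.74 + 10.41% × (£3,193.00 − £1,400.00) = £103.74 + 10.41% × £1,793.00 = £290.39
Pension Levy: 2.36% × £3,521.00 = £83.10
Total: £290.39 + £83.10 = £373.49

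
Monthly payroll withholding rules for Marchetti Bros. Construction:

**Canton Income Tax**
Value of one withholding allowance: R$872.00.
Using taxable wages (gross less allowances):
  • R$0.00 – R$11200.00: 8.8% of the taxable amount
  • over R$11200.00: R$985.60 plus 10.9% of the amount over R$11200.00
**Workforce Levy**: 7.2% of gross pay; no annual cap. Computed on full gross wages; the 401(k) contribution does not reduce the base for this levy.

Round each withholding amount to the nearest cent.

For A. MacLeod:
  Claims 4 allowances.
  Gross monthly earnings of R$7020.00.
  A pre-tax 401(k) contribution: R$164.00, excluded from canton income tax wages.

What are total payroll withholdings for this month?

R$801.82

Canton Income Tax: taxable = R$7020.00 − R$164.00 − 4×R$872.00 = R$3368.00
  8.8% × R$3368.00 = R$296.38
Workforce Levy: 7.2% × R$7020.00 = R$505.44
Total: R$296.38 + R$505.44 = R$801.82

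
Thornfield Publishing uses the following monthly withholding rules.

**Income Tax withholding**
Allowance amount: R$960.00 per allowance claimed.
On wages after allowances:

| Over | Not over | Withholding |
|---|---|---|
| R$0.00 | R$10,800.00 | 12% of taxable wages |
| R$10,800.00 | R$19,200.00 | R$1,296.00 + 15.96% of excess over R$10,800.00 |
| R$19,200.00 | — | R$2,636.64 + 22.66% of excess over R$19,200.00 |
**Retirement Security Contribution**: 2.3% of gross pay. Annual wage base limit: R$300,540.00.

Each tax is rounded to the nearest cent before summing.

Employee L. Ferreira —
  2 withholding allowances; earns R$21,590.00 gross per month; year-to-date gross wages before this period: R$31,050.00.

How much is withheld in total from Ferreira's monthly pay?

Income Tax: taxable = R$21,590.00 − 2×R$960.00 = R$19,670.00
  R$2,636.64 + 22.66% × (R$19,670.00 − R$19,200.00) = R$2,636.64 + 22.66% × R$470.00 = R$2,743.14
Retirement Security Contribution: 2.3% × R$21,590.00 = R$496.57
Total: R$2,743.14 + R$496.57 = R$3,239.71

R$3,239.71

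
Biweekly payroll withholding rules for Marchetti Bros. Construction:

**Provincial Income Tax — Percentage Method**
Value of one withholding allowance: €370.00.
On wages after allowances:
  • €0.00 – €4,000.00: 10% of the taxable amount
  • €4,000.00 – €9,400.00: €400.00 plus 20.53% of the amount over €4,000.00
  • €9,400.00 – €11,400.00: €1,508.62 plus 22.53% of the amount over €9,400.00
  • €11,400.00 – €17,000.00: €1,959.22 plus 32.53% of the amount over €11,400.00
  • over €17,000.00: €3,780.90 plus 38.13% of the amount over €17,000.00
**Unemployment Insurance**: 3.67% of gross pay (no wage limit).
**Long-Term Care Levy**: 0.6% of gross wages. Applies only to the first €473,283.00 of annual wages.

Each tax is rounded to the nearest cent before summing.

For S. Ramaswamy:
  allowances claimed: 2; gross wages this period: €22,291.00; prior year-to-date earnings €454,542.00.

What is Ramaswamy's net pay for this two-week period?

€15,844.27

Provincial Income Tax: taxable = €22,291.00 − 2×€370.00 = €21,551.00
  €3,780.90 + 38.13% × (€21,551.00 − €17,000.00) = €3,780.90 + 38.13% × €4,551.00 = €5,516.20
Unemployment Insurance: 3.67% × €22,291.00 = €818.08
Long-Term Care Levy: cap €473,283.00 − YTD €454,542.00 = €18,741.00 subject; 0.6% × €18,741.00 = €112.45
Total withheld: €5,516.20 + €818.08 + €112.45 = €6,446.73
Net pay: €22,291.00 − €6,446.73 = €15,844.27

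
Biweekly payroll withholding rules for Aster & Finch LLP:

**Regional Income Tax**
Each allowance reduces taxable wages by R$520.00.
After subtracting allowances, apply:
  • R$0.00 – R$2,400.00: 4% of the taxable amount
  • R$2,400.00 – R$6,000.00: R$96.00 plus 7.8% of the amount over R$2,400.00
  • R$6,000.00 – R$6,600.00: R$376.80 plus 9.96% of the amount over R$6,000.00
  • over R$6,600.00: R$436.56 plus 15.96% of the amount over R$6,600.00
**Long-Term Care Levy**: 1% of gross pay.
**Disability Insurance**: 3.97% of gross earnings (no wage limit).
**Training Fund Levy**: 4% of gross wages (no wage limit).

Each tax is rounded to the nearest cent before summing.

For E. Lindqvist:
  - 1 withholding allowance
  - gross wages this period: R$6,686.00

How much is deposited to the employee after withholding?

R$5,692.94

Regional Income Tax: taxable = R$6,686.00 − 1×R$520.00 = R$6,166.00
  R$376.80 + 9.96% × (R$6,166.00 − R$6,000.00) = R$376.80 + 9.96% × R$166.00 = R$393.33
Long-Term Care Levy: 1% × R$6,686.00 = R$66.86
Disability Insurance: 3.97% × R$6,686.00 = R$265.43
Training Fund Levy: 4% × R$6,686.00 = R$267.44
Total withheld: R$393.33 + R$66.86 + R$265.43 + R$267.44 = R$993.06
Net pay: R$6,686.00 − R$993.06 = R$5,692.94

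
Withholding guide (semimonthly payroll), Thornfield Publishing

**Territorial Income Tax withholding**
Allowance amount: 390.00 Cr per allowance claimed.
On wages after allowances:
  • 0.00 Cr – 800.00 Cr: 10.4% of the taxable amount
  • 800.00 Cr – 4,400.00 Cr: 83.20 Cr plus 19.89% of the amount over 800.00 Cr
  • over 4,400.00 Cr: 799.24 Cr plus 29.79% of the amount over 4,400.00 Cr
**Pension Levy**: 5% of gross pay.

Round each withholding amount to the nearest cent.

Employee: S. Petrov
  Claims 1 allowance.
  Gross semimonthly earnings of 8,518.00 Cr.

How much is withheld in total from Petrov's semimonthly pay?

Territorial Income Tax: taxable = 8,518.00 Cr − 1×390.00 Cr = 8,128.00 Cr
  799.24 Cr + 29.79% × (8,128.00 Cr − 4,400.00 Cr) = 799.24 Cr + 29.79% × 3,728.00 Cr = 1,909.81 Cr
Pension Levy: 5% × 8,518.00 Cr = 425.90 Cr
Total: 1,909.81 Cr + 425.90 Cr = 2,335.71 Cr

2,335.71 Cr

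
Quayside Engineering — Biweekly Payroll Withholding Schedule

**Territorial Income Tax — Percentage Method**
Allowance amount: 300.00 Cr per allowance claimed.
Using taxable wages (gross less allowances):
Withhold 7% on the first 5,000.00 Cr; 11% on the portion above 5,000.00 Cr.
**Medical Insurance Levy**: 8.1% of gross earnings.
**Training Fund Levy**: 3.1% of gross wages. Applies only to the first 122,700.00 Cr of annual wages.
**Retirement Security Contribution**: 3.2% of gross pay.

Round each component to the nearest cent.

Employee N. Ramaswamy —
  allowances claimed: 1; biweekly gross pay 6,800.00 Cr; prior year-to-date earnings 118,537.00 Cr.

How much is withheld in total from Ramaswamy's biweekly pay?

Territorial Income Tax: taxable = 6,800.00 Cr − 1×300.00 Cr = 6,500.00 Cr
  350.00 Cr + 11% × (6,500.00 Cr − 5,000.00 Cr) = 350.00 Cr + 11% × 1,500.00 Cr = 515.00 Cr
Medical Insurance Levy: 8.1% × 6,800.00 Cr = 550.80 Cr
Training Fund Levy: cap 122,700.00 Cr − YTD 118,537.00 Cr = 4,163.00 Cr subject; 3.1% × 4,163.00 Cr = 129.05 Cr
Retirement Security Contribution: 3.2% × 6,800.00 Cr = 217.60 Cr
Total: 515.00 Cr + 550.80 Cr + 129.05 Cr + 217.60 Cr = 1,412.45 Cr

1,412.45 Cr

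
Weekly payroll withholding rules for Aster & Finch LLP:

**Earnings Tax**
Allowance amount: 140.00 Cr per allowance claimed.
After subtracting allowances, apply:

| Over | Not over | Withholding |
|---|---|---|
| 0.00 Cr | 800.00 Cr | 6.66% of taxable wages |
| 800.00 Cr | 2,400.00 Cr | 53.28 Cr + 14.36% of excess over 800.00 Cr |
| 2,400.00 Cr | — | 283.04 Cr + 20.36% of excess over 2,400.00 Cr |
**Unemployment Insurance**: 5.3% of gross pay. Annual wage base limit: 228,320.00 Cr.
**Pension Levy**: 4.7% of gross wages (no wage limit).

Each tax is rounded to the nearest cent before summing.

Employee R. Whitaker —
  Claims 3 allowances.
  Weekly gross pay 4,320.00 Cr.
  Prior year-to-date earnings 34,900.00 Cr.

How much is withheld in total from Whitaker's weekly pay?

Earnings Tax: taxable = 4,320.00 Cr − 3×140.00 Cr = 3,900.00 Cr
  283.04 Cr + 20.36% × (3,900.00 Cr − 2,400.00 Cr) = 283.04 Cr + 20.36% × 1,500.00 Cr = 588.44 Cr
Unemployment Insurance: 5.3% × 4,320.00 Cr = 228.96 Cr
Pension Levy: 4.7% × 4,320.00 Cr = 203.04 Cr
Total: 588.44 Cr + 228.96 Cr + 203.04 Cr = 1,020.44 Cr

1,020.44 Cr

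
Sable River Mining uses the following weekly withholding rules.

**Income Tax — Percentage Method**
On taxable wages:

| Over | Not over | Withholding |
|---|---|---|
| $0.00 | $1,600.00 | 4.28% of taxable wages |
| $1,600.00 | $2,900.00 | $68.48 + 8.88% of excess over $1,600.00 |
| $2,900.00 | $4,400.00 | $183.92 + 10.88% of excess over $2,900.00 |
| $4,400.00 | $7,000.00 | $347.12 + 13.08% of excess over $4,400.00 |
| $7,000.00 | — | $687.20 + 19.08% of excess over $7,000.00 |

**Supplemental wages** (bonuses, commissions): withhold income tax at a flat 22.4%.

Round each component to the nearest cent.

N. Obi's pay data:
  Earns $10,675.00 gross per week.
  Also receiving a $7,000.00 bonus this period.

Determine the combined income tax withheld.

$2,956.39

Income Tax: taxable = $10,675.00
  $687.20 + 19.08% × ($10,675.00 − $7,000.00) = $687.20 + 19.08% × $3,675.00 = $1,388.39
Supplemental (22.4% flat on bonus): 22.4% × $7,000.00 = $1,568.00
Total income tax: $1,388.39 + $1,568.00 = $2,956.39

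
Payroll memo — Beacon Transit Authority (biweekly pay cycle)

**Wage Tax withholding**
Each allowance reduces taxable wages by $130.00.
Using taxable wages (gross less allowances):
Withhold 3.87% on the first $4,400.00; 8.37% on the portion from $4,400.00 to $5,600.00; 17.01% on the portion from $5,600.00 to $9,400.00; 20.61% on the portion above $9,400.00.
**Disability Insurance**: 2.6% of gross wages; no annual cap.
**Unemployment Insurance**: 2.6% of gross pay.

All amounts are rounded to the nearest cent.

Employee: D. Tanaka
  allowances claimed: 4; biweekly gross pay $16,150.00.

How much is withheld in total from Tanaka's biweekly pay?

$3,040.90

Wage Tax: taxable = $16,150.00 − 4×$130.00 = $15,630.00
  $917.10 + 20.61% × ($15,630.00 − $9,400.00) = $917.10 + 20.61% × $6,230.00 = $2,201.10
Disability Insurance: 2.6% × $16,150.00 = $419.90
Unemployment Insurance: 2.6% × $16,150.00 = $419.90
Total: $2,201.10 + $419.90 + $419.90 = $3,040.90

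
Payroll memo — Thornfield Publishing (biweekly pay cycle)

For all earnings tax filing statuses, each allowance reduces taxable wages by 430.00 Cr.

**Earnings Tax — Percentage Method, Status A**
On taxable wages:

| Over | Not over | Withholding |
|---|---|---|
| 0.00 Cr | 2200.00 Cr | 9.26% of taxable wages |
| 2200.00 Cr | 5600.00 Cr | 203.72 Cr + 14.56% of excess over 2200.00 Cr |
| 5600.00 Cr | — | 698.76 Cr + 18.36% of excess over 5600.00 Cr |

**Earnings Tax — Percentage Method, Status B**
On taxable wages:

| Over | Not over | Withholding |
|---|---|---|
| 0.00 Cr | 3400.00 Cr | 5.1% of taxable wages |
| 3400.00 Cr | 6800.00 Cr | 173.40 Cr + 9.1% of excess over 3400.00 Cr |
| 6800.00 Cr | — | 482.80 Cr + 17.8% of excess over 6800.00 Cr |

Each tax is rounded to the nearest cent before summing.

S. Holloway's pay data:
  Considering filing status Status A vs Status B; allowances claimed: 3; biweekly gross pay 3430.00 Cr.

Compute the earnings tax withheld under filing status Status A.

Earnings Tax (Status A): taxable = 3430.00 Cr − 3×430.00 Cr = 2140.00 Cr
  9.26% × 2140.00 Cr = 198.16 Cr

198.16 Cr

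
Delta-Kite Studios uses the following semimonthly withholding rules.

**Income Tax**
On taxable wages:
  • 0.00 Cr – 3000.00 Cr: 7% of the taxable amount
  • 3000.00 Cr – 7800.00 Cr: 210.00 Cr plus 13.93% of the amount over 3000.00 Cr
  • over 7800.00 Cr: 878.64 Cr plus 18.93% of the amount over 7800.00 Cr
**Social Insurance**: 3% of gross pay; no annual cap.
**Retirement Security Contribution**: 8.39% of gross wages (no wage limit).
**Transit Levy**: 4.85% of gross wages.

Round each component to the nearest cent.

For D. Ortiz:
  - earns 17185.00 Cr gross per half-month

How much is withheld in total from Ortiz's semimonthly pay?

Income Tax: taxable = 17185.00 Cr
  878.64 Cr + 18.93% × (17185.00 Cr − 7800.00 Cr) = 878.64 Cr + 18.93% × 9385.00 Cr = 2655.22 Cr
Social Insurance: 3% × 17185.00 Cr = 515.55 Cr
Retirement Security Contribution: 8.39% × 17185.00 Cr = 1441.82 Cr
Transit Levy: 4.85% × 17185.00 Cr = 833.47 Cr
Total: 2655.22 Cr + 515.55 Cr + 1441.82 Cr + 833.47 Cr = 5446.06 Cr

5446.06 Cr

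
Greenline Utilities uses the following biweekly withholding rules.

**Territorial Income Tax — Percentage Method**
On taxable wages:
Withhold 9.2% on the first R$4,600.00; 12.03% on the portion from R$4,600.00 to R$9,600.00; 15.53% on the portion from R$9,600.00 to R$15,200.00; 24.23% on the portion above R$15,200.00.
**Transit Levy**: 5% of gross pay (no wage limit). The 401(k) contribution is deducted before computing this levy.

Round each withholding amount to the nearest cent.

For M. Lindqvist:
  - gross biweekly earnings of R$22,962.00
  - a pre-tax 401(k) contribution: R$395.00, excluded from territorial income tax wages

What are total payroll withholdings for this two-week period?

R$4,807.75

Territorial Income Tax: taxable = R$22,962.00 − R$395.00 = R$22,567.00
  R$1,894.38 + 24.23% × (R$22,567.00 − R$15,200.00) = R$1,894.38 + 24.23% × R$7,367.00 = R$3,679.40
Transit Levy: 5% × R$22,567.00 = R$1,128.35
Total: R$3,679.40 + R$1,128.35 = R$4,807.75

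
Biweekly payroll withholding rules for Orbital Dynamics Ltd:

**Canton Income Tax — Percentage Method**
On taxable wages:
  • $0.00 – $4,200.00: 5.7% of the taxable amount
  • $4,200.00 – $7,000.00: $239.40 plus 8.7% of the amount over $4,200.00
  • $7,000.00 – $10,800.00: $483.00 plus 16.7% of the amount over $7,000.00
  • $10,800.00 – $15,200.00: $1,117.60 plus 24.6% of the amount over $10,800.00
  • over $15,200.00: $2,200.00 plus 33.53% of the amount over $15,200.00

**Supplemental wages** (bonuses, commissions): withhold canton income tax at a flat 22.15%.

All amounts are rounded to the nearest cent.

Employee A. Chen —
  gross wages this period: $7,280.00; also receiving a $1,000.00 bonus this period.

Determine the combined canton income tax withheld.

Canton Income Tax: taxable = $7,280.00
  $483.00 + 16.7% × ($7,280.00 − $7,000.00) = $483.00 + 16.7% × $280.00 = $529.76
Supplemental (22.15% flat on bonus): 22.15% × $1,000.00 = $221.50
Total canton income tax: $529.76 + $221.50 = $751.26

$751.26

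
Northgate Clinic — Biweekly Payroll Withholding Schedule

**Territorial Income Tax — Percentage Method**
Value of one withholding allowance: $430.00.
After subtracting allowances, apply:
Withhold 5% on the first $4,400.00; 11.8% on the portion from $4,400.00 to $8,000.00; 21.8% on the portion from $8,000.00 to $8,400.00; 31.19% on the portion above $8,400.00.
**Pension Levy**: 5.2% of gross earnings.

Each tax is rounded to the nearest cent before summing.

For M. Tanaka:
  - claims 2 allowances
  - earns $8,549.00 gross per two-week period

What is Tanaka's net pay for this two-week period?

Territorial Income Tax: taxable = $8,549.00 − 2×$430.00 = $7,689.00
  $220.00 + 11.8% × ($7,689.00 − $4,400.00) = $220.00 + 11.8% × $3,289.00 = $608.10
Pension Levy: 5.2% × $8,549.00 = $444.55
Total withheld: $608.10 + $444.55 = $1,052.65
Net pay: $8,549.00 − $1,052.65 = $7,496.35

$7,496.35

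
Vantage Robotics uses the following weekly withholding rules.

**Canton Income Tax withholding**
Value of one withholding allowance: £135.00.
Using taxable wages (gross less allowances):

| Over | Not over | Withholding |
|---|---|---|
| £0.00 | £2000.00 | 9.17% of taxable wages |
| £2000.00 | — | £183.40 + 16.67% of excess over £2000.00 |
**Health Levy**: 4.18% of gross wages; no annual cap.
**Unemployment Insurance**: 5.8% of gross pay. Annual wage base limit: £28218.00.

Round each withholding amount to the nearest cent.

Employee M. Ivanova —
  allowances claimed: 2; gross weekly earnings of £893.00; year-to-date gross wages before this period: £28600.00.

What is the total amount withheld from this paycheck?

Canton Income Tax: taxable = £893.00 − 2×£135.00 = £623.00
  9.17% × £623.00 = £57.13
Health Levy: 4.18% × £893.00 = £37.33
Unemployment Insurance: YTD £28600.00 ≥ cap £28218.00 → £0.00
Total: £57.13 + £37.33 + £0.00 = £94.46

£94.46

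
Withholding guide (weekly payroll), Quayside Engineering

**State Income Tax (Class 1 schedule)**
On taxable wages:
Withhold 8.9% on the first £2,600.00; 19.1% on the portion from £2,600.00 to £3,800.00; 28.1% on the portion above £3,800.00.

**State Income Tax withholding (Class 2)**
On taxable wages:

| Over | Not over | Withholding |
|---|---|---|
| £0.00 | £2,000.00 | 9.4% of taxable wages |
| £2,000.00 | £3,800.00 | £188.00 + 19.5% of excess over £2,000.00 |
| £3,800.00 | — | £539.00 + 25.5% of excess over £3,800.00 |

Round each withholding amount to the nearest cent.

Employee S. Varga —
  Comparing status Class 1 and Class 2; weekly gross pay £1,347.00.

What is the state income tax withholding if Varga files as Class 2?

£126.62

State Income Tax (Class 2): taxable = £1,347.00
  9.4% × £1,347.00 = £126.62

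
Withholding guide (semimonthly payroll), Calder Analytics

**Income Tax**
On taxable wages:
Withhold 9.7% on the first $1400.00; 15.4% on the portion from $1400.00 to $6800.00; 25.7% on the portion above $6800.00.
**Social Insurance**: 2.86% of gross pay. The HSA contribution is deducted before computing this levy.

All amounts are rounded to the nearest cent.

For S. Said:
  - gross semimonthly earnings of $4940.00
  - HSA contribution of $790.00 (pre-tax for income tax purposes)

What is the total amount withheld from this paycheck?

Income Tax: taxable = $4940.00 − $790.00 = $4150.00
  $135.80 + 15.4% × ($4150.00 − $1400.00) = $135.80 + 15.4% × $2750.00 = $559.30
Social Insurance: 2.86% × $4150.00 = $118.69
Total: $559.30 + $118.69 = $677.99

$677.99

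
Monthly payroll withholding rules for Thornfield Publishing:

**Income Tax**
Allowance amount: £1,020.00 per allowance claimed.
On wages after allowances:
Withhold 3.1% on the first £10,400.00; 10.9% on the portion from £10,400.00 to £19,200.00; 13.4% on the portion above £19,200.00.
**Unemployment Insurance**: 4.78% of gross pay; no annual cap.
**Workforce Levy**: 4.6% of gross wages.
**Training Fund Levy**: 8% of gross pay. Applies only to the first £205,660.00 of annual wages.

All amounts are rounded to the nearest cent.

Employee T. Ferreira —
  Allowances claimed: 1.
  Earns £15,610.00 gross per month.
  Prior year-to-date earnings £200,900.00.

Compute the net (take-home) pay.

£12,985.87

Income Tax: taxable = £15,610.00 − 1×£1,020.00 = £14,590.00
  £322.40 + 10.9% × (£14,590.00 − £10,400.00) = £322.40 + 10.9% × £4,190.00 = £779.11
Unemployment Insurance: 4.78% × £15,610.00 = £746.16
Workforce Levy: 4.6% × £15,610.00 = £718.06
Training Fund Levy: cap £205,660.00 − YTD £200,900.00 = £4,760.00 subject; 8% × £4,760.00 = £380.80
Total withheld: £779.11 + £746.16 + £718.06 + £380.80 = £2,624.13
Net pay: £15,610.00 − £2,624.13 = £12,985.87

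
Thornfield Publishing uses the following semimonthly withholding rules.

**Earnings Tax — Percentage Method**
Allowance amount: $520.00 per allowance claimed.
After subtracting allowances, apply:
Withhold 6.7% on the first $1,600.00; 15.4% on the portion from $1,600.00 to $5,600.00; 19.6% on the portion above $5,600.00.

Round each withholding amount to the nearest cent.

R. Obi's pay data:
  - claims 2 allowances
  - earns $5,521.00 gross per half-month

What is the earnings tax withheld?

Earnings Tax: taxable = $5,521.00 − 2×$520.00 = $4,481.00
  $107.20 + 15.4% × ($4,481.00 − $1,600.00) = $107.20 + 15.4% × $2,881.00 = $550.87

$550.87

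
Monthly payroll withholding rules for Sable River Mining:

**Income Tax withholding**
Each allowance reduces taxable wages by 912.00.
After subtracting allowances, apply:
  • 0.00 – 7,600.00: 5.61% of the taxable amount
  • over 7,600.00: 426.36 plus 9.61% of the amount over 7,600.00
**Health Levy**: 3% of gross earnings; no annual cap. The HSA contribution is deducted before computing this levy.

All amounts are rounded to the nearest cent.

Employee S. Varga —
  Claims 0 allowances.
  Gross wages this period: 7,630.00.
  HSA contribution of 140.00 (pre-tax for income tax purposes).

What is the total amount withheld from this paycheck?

644.89

Income Tax: taxable = 7,630.00 − 140.00 = 7,490.00
  5.61% × 7,490.00 = 420.19
Health Levy: 3% × 7,490.00 = 224.70
Total: 420.19 + 224.70 = 644.89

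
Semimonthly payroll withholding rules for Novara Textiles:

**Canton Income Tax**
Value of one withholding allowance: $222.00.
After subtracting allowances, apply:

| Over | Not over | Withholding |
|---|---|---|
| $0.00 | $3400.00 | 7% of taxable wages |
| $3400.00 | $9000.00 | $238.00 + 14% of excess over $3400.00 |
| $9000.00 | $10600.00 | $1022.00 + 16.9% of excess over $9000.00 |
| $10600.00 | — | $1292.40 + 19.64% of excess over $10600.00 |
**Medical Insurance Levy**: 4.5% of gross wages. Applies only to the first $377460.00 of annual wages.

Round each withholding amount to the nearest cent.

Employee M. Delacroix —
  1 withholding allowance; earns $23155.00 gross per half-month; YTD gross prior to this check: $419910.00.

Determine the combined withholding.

$3714.60

Canton Income Tax: taxable = $23155.00 − 1×$222.00 = $22933.00
  $1292.40 + 19.64% × ($22933.00 − $10600.00) = $1292.40 + 19.64% × $12333.00 = $3714.60
Medical Insurance Levy: YTD $419910.00 ≥ cap $377460.00 → $0.00
Total: $3714.60 + $0.00 = $3714.60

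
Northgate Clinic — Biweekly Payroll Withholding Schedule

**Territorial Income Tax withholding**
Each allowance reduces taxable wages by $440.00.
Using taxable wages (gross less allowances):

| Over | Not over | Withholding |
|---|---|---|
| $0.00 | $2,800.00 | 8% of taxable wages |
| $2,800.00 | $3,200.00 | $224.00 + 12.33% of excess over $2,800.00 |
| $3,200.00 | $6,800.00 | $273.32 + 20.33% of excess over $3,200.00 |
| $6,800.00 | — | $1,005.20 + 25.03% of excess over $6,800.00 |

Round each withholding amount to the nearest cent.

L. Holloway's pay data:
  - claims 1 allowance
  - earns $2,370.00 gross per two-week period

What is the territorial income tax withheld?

$154.40

Territorial Income Tax: taxable = $2,370.00 − 1×$440.00 = $1,930.00
  8% × $1,930.00 = $154.40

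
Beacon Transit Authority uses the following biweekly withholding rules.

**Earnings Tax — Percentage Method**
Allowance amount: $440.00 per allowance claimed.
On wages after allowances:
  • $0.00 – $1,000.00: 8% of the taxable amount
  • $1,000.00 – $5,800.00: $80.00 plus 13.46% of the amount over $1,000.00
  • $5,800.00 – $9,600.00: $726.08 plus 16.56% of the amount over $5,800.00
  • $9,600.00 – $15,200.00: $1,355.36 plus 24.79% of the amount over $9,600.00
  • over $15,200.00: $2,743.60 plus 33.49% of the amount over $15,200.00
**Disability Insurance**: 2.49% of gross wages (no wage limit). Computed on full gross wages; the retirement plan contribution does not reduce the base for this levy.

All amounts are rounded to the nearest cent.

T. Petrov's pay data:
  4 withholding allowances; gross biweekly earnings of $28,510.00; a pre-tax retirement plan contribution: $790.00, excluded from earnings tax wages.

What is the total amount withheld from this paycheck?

Earnings Tax: taxable = $28,510.00 − $790.00 − 4×$440.00 = $25,960.00
  $2,743.60 + 33.49% × ($25,960.00 − $15,200.00) = $2,743.60 + 33.49% × $10,760.00 = $6,347.12
Disability Insurance: 2.49% × $28,510.00 = $709.90
Total: $6,347.12 + $709.90 = $7,057.02

$7,057.02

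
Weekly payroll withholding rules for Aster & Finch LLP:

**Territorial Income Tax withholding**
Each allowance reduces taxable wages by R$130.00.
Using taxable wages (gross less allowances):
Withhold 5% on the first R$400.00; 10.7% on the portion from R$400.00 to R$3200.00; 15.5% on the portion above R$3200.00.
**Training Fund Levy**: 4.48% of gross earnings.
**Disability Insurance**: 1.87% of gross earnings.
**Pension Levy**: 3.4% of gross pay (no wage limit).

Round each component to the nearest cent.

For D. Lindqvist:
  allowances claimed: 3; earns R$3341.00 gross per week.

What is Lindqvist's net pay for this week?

Territorial Income Tax: taxable = R$3341.00 − 3×R$130.00 = R$2951.00
  R$20.00 + 10.7% × (R$2951.00 − R$400.00) = R$20.00 + 10.7% × R$2551.00 = R$292.96
Training Fund Levy: 4.48% × R$3341.00 = R$149.68
Disability Insurance: 1.87% × R$3341.00 = R$62.48
Pension Levy: 3.4% × R$3341.00 = R$113.59
Total withheld: R$292.96 + R$149.68 + R$62.48 + R$113.59 = R$618.71
Net pay: R$3341.00 − R$618.71 = R$2722.29

R$2722.29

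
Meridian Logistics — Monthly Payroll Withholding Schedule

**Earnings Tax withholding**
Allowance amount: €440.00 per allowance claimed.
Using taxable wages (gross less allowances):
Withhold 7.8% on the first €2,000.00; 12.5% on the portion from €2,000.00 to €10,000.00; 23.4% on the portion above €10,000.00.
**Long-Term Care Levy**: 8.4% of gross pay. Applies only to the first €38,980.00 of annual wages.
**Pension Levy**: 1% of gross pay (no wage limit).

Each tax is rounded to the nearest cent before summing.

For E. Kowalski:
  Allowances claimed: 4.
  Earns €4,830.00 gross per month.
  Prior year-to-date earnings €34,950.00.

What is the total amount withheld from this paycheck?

Earnings Tax: taxable = €4,830.00 − 4×€440.00 = €3,070.00
  €156.00 + 12.5% × (€3,070.00 − €2,000.00) = €156.00 + 12.5% × €1,070.00 = €289.75
Long-Term Care Levy: cap €38,980.00 − YTD €34,950.00 = €4,030.00 subject; 8.4% × €4,030.00 = €338.52
Pension Levy: 1% × €4,830.00 = €48.30
Total: €289.75 + €338.52 + €48.30 = €676.57

€676.57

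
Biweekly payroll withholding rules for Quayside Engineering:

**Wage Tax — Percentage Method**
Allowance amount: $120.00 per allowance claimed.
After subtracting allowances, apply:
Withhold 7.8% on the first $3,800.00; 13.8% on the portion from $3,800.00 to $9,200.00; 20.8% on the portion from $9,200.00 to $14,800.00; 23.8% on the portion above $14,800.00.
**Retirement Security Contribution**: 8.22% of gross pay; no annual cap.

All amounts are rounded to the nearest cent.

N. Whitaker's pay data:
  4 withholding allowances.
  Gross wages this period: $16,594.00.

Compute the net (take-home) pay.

$12,710.84

Wage Tax: taxable = $16,594.00 − 4×$120.00 = $16,114.00
  $2,206.40 + 23.8% × ($16,114.00 − $14,800.00) = $2,206.40 + 23.8% × $1,314.00 = $2,519.13
Retirement Security Contribution: 8.22% × $16,594.00 = $1,364.03
Total withheld: $2,519.13 + $1,364.03 = $3,883.16
Net pay: $16,594.00 − $3,883.16 = $12,710.84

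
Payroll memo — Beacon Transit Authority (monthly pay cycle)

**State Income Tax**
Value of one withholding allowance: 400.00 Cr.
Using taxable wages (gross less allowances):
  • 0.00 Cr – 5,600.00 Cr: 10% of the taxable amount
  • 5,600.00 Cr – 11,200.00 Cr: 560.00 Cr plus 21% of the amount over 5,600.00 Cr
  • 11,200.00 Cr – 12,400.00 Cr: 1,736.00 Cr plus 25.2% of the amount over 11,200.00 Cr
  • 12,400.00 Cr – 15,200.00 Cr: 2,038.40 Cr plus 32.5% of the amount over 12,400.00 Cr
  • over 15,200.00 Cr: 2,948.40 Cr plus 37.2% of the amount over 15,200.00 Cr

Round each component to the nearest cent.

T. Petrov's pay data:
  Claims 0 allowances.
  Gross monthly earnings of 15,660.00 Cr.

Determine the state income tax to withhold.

3,119.52 Cr

State Income Tax: taxable = 15,660.00 Cr
  2,948.40 Cr + 37.2% × (15,660.00 Cr − 15,200.00 Cr) = 2,948.40 Cr + 37.2% × 460.00 Cr = 3,119.52 Cr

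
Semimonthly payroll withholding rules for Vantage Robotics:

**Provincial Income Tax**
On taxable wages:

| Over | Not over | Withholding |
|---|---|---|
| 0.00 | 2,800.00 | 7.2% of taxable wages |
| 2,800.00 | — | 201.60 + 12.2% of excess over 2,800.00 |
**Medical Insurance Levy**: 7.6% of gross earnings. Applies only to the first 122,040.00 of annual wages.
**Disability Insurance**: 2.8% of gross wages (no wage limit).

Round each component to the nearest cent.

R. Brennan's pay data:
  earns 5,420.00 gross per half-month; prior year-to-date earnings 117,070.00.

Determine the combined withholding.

Provincial Income Tax: taxable = 5,420.00
  201.60 + 12.2% × (5,420.00 − 2,800.00) = 201.60 + 12.2% × 2,620.00 = 521.24
Medical Insurance Levy: cap 122,040.00 − YTD 117,070.00 = 4,970.00 subject; 7.6% × 4,970.00 = 377.72
Disability Insurance: 2.8% × 5,420.00 = 151.76
Total: 521.24 + 377.72 + 151.76 = 1,050.72

1,050.72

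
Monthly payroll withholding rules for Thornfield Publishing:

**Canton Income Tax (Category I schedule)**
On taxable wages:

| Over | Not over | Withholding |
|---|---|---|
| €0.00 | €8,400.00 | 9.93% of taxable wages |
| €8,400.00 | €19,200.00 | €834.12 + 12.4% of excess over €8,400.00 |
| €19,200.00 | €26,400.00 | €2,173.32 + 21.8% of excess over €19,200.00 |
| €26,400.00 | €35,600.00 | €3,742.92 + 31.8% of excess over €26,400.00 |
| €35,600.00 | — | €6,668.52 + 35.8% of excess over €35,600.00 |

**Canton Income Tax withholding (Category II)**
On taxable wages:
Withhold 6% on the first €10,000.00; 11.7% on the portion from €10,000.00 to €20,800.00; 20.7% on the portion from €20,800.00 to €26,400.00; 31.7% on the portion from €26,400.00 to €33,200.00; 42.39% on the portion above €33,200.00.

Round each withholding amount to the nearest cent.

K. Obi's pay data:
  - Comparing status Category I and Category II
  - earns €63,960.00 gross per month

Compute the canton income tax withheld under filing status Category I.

Canton Income Tax (Category I): taxable = €63,960.00
  €6,668.52 + 35.8% × (€63,960.00 − €35,600.00) = €6,668.52 + 35.8% × €28,360.00 = €16,821.40

€16,821.40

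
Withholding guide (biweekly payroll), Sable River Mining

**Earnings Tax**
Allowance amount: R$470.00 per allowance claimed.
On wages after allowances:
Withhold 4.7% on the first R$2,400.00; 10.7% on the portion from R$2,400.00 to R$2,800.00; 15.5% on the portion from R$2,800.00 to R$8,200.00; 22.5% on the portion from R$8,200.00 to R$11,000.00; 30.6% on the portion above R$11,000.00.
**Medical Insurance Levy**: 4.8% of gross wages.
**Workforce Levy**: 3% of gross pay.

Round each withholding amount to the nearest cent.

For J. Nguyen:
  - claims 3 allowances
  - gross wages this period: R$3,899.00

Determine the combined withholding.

R$426.44

Earnings Tax: taxable = R$3,899.00 − 3×R$470.00 = R$2,489.00
  R$112.80 + 10.7% × (R$2,489.00 − R$2,400.00) = R$112.80 + 10.7% × R$89.00 = R$122.32
Medical Insurance Levy: 4.8% × R$3,899.00 = R$187.15
Workforce Levy: 3% × R$3,899.00 = R$116.97
Total: R$122.32 + R$187.15 + R$116.97 = R$426.44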